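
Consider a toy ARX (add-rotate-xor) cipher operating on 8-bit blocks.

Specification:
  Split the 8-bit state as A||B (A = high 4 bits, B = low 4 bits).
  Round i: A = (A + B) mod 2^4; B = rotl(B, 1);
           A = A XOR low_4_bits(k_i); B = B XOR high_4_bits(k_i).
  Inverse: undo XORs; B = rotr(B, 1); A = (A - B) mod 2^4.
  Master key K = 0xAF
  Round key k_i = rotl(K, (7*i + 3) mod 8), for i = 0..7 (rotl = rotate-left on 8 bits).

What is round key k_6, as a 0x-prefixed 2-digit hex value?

0xF5

K = 0xAF
k_0 = rotl(K, (7*0+3) mod 8) = rotl(K, 3) = 0x7D
k_1 = rotl(K, (7*1+3) mod 8) = rotl(K, 2) = 0xBE
k_2 = rotl(K, (7*2+3) mod 8) = rotl(K, 1) = 0x5F
k_3 = rotl(K, (7*3+3) mod 8) = rotl(K, 0) = 0xAF
k_4 = rotl(K, (7*4+3) mod 8) = rotl(K, 7) = 0xD7
k_5 = rotl(K, (7*5+3) mod 8) = rotl(K, 6) = 0xEB
k_6 = rotl(K, (7*6+3) mod 8) = rotl(K, 5) = 0xF5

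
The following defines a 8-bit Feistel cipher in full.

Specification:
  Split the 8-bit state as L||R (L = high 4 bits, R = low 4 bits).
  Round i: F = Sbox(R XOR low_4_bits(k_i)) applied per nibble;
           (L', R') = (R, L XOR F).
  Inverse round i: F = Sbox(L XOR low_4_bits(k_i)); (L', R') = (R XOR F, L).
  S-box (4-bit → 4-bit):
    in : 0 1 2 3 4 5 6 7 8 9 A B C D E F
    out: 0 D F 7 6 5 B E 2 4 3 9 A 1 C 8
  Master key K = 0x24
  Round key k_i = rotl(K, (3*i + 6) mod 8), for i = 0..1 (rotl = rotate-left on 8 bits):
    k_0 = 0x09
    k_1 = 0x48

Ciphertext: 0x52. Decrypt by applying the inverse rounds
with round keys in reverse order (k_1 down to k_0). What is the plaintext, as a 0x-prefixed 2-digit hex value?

s_0 = ciphertext = 0x52
s_1 = InvRound(s_0, k_1) = 0x35
s_2 = InvRound(s_1, k_0) = 0x63

0x63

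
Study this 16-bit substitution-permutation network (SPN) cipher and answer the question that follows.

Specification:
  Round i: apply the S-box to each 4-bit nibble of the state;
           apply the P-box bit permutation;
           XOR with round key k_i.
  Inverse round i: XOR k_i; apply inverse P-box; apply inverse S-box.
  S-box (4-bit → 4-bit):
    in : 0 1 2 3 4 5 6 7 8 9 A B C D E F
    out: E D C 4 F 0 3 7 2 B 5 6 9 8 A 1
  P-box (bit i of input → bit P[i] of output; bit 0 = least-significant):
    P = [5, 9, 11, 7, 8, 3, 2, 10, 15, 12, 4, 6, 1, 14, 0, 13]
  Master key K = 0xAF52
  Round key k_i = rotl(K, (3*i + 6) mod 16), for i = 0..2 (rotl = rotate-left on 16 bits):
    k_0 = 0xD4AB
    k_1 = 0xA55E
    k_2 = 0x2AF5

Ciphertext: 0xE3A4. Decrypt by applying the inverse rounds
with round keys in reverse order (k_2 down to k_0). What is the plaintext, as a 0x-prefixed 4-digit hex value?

0x4F21

s_0 = ciphertext = 0xE3A4
s_1 = InvRound(s_0, k_2) = 0xB1F3
s_2 = InvRound(s_1, k_1) = 0x380C
s_3 = InvRound(s_2, k_0) = 0x4F21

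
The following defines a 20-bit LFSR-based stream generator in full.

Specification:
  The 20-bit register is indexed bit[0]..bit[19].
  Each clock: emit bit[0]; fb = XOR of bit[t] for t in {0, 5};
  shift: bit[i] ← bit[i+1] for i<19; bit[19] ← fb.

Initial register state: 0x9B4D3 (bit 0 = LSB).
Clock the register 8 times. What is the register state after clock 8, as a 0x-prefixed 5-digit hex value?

reg_0 = 0x9B4D3
clock 1: out=1, reg = 0xCDA69
clock 2: out=1, reg = 0x66D34
clock 3: out=0, reg = 0xB369A
clock 4: out=0, reg = 0x59B4D
clock 5: out=1, reg = 0xACDA6
clock 6: out=0, reg = 0xD66D3
clock 7: out=1, reg = 0xEB369
clock 8: out=1, reg = 0x759B4

0x759B4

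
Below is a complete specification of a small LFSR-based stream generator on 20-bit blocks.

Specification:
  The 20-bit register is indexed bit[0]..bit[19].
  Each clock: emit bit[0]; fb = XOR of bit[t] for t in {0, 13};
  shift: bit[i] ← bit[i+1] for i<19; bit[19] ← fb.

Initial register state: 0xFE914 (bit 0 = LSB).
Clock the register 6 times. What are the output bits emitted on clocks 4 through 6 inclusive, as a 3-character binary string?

reg_0 = 0xFE914
clock 1: out=0, reg = 0xFF48A
clock 2: out=0, reg = 0xFFA45
clock 3: out=1, reg = 0x7FD22
clock 4: out=0, reg = 0xBFE91
clock 5: out=1, reg = 0x5FF48
clock 6: out=0, reg = 0xAFFA4

010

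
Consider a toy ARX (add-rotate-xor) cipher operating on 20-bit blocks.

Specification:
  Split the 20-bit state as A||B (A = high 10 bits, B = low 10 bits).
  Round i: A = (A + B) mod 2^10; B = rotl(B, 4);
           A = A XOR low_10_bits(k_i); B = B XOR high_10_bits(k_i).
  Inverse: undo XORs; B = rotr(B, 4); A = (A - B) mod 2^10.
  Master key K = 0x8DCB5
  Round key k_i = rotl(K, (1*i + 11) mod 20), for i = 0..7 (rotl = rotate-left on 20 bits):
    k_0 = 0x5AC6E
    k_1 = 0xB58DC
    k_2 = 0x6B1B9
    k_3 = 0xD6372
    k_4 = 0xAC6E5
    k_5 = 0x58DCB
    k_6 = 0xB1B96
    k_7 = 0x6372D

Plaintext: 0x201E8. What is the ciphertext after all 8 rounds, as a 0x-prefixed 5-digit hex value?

s_0 = plaintext = 0x201E8
s_1 = Round(s_0, k_0) = 0x81BEC
s_2 = Round(s_1, k_1) = 0x4B819
s_3 = Round(s_2, k_2) = 0x3F83C
s_4 = Round(s_3, k_3) = 0x92098
s_5 = Round(s_4, k_4) = 0x01733
s_6 = Round(s_5, k_5) = 0xBCE5F
s_7 = Round(s_6, k_6) = 0xB133F
s_8 = Round(s_7, k_7) = 0x4BA71

0x4BA71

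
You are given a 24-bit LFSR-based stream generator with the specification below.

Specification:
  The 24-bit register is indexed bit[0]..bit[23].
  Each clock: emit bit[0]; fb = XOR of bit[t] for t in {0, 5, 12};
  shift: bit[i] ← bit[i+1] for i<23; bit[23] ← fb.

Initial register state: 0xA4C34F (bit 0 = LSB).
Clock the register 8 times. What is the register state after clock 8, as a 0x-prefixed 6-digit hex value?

0x19A4C3

reg_0 = 0xA4C34F
clock 1: out=1, reg = 0xD261A7
clock 2: out=1, reg = 0x6930D3
clock 3: out=1, reg = 0x349869
clock 4: out=1, reg = 0x9A4C34
clock 5: out=0, reg = 0xCD261A
clock 6: out=0, reg = 0x66930D
clock 7: out=1, reg = 0x334986
clock 8: out=0, reg = 0x19A4C3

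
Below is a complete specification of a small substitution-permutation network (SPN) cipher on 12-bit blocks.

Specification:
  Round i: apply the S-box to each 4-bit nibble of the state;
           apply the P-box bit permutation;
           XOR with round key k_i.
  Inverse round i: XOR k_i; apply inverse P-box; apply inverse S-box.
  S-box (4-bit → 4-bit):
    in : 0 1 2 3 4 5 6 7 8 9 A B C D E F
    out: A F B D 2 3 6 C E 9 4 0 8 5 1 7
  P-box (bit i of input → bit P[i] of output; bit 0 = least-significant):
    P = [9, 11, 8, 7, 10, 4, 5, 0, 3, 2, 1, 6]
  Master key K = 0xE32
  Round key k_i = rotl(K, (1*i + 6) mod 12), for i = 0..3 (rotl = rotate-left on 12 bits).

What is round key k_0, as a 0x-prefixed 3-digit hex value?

K = 0xE32
k_0 = rotl(K, (1*0+6) mod 12) = rotl(K, 6) = 0xCB8

0xCB8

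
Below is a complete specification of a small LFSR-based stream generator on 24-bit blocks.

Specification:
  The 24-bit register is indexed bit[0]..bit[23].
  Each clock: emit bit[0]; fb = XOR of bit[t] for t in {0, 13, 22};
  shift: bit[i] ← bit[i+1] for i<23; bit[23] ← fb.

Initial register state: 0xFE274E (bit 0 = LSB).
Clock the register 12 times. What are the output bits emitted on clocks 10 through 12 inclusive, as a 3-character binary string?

110

reg_0 = 0xFE274E
clock 1: out=0, reg = 0x7F13A7
clock 2: out=1, reg = 0x3F89D3
clock 3: out=1, reg = 0x9FC4E9
clock 4: out=1, reg = 0xCFE274
clock 5: out=0, reg = 0x67F13A
clock 6: out=0, reg = 0x33F89D
clock 7: out=1, reg = 0x19FC4E
clock 8: out=0, reg = 0x8CFE27
clock 9: out=1, reg = 0x467F13
clock 10: out=1, reg = 0xA33F89
clock 11: out=1, reg = 0x519FC4
clock 12: out=0, reg = 0xA8CFE2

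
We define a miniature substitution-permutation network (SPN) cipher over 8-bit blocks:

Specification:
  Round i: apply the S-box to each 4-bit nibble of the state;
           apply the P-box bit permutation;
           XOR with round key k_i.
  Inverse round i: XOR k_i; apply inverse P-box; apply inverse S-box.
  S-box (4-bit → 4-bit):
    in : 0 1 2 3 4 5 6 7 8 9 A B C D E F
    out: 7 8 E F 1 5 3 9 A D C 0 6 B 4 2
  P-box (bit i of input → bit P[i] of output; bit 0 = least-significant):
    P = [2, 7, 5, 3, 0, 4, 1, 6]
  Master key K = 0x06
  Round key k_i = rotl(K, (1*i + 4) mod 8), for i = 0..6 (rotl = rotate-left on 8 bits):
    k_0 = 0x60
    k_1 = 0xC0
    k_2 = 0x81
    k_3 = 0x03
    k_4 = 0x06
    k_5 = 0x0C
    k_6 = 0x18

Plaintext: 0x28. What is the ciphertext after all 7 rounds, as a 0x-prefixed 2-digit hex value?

0xDE

s_0 = plaintext = 0x28
s_1 = Round(s_0, k_0) = 0xBA
s_2 = Round(s_1, k_1) = 0xE8
s_3 = Round(s_2, k_2) = 0x0B
s_4 = Round(s_3, k_3) = 0x10
s_5 = Round(s_4, k_4) = 0xE2
s_6 = Round(s_5, k_5) = 0xA6
s_7 = Round(s_6, k_6) = 0xDE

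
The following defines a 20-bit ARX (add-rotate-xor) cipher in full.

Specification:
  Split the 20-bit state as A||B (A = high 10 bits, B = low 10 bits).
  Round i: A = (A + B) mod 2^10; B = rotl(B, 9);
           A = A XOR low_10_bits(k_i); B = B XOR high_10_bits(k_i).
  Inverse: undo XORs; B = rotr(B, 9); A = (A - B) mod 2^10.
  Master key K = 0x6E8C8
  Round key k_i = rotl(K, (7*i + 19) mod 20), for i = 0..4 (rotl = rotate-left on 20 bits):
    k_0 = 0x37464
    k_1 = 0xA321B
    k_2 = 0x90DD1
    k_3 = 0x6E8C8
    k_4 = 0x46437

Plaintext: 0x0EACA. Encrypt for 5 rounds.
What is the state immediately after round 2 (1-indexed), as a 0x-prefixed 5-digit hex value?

s_0 = plaintext = 0x0EACA
s_1 = Round(s_0, k_0) = 0xD81B8
s_2 = Round(s_1, k_1) = 0xC0E50
s_3 = Round(s_2, k_2) = 0x20B6B
s_4 = Round(s_3, k_3) = 0xC960F
s_5 = Round(s_4, k_4) = 0x40E1E

0xC0E50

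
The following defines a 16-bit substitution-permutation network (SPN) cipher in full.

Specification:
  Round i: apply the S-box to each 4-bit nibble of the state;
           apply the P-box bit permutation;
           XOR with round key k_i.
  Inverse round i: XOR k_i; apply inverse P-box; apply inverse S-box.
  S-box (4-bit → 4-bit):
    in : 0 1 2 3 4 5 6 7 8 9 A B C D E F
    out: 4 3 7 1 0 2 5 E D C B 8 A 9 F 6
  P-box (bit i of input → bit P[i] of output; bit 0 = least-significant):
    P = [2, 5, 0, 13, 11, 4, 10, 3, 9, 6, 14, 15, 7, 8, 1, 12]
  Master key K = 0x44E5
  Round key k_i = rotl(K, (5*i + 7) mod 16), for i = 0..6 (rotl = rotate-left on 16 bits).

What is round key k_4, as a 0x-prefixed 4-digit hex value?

0x2A27

K = 0x44E5
k_0 = rotl(K, (5*0+7) mod 16) = rotl(K, 7) = 0x72A2
k_1 = rotl(K, (5*1+7) mod 16) = rotl(K, 12) = 0x544E
k_2 = rotl(K, (5*2+7) mod 16) = rotl(K, 1) = 0x89CA
k_3 = rotl(K, (5*3+7) mod 16) = rotl(K, 6) = 0x3951
k_4 = rotl(K, (5*4+7) mod 16) = rotl(K, 11) = 0x2A27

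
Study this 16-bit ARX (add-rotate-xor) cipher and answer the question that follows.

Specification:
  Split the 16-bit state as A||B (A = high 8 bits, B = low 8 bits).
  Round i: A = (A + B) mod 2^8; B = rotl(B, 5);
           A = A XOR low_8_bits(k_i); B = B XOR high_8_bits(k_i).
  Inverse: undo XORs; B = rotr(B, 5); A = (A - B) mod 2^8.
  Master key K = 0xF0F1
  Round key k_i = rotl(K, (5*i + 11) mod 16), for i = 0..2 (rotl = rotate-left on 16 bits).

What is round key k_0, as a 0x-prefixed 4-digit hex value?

0x8F87

K = 0xF0F1
k_0 = rotl(K, (5*0+11) mod 16) = rotl(K, 11) = 0x8F87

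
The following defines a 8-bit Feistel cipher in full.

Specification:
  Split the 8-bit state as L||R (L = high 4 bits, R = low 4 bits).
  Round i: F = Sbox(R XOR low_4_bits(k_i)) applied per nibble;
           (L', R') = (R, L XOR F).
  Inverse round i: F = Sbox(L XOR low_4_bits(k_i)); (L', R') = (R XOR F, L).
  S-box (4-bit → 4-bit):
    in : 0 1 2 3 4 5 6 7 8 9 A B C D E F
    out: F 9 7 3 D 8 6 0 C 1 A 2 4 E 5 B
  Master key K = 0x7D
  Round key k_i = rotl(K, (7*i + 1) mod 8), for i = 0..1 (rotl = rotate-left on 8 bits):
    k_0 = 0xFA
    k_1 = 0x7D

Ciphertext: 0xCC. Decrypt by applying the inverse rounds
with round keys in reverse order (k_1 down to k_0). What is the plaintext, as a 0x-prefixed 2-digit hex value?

0x75

s_0 = ciphertext = 0xCC
s_1 = InvRound(s_0, k_1) = 0x5C
s_2 = InvRound(s_1, k_0) = 0x75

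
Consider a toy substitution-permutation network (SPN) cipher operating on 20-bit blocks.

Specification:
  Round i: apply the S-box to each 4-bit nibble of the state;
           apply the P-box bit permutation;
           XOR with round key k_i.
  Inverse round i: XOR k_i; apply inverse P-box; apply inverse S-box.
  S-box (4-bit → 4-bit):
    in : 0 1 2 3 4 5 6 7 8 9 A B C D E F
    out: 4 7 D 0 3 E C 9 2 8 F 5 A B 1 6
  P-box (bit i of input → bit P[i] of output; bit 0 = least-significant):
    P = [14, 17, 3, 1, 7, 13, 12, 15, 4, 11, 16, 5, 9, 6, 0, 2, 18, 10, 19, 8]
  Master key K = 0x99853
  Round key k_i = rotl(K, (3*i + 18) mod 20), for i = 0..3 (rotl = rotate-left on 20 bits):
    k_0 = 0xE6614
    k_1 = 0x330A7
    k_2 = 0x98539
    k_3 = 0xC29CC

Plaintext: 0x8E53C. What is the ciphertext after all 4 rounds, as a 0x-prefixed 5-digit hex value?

0x405EE

s_0 = plaintext = 0x8E53C
s_1 = Round(s_0, k_0) = 0xD6836
s_2 = Round(s_1, k_1) = 0x73DA8
s_3 = Round(s_2, k_2) = 0xF3C89
s_4 = Round(s_3, k_3) = 0x405EE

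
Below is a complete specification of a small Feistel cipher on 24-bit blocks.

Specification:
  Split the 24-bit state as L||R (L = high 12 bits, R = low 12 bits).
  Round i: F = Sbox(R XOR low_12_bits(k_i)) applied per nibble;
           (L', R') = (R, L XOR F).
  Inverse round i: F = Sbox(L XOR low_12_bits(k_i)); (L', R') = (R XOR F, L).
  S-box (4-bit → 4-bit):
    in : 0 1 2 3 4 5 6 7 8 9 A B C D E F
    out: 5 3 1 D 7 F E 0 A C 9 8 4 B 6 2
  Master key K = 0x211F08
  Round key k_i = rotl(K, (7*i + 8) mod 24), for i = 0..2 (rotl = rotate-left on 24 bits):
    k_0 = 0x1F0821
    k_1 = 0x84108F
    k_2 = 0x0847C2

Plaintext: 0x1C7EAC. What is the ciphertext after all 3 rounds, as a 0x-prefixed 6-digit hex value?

s_0 = plaintext = 0x1C7EAC
s_1 = Round(s_0, k_0) = 0xEACF6C
s_2 = Round(s_1, k_1) = 0xF6CCC1
s_3 = Round(s_2, k_2) = 0xCC1731

0xCC1731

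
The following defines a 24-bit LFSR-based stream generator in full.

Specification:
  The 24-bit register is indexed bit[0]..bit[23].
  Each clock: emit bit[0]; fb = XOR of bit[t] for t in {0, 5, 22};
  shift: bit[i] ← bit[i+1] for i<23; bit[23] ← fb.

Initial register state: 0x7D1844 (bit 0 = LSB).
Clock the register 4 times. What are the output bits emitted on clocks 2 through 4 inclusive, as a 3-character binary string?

010

reg_0 = 0x7D1844
clock 1: out=0, reg = 0xBE8C22
clock 2: out=0, reg = 0xDF4611
clock 3: out=1, reg = 0x6FA308
clock 4: out=0, reg = 0xB7D184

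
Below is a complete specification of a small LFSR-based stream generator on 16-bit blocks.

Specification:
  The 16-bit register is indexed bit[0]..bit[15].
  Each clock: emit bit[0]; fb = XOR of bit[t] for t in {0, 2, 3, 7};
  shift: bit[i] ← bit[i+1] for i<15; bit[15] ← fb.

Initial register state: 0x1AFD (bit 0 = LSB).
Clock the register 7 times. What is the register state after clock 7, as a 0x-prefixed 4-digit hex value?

reg_0 = 0x1AFD
clock 1: out=1, reg = 0x0D7E
clock 2: out=0, reg = 0x06BF
clock 3: out=1, reg = 0x035F
clock 4: out=1, reg = 0x81AF
clock 5: out=1, reg = 0x40D7
clock 6: out=1, reg = 0xA06B
clock 7: out=1, reg = 0x5035

0x5035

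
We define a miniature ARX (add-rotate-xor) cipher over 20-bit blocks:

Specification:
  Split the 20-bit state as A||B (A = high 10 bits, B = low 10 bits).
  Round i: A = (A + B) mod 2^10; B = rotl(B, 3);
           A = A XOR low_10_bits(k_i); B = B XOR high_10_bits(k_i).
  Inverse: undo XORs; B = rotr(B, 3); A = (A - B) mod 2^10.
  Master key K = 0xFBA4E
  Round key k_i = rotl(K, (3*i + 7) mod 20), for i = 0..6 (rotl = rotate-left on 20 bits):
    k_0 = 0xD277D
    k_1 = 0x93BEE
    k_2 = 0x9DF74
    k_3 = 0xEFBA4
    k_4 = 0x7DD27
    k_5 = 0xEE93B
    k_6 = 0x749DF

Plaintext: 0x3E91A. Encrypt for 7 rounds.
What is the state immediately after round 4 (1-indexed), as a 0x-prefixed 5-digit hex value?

0xAB46B

s_0 = plaintext = 0x3E91A
s_1 = Round(s_0, k_0) = 0x5A79B
s_2 = Round(s_1, k_1) = 0xBAA91
s_3 = Round(s_2, k_2) = 0x83EFA
s_4 = Round(s_3, k_3) = 0xAB46B
s_5 = Round(s_4, k_4) = 0x8FEAF
s_6 = Round(s_5, k_5) = 0x756C7
s_7 = Round(s_6, k_6) = 0x50FEF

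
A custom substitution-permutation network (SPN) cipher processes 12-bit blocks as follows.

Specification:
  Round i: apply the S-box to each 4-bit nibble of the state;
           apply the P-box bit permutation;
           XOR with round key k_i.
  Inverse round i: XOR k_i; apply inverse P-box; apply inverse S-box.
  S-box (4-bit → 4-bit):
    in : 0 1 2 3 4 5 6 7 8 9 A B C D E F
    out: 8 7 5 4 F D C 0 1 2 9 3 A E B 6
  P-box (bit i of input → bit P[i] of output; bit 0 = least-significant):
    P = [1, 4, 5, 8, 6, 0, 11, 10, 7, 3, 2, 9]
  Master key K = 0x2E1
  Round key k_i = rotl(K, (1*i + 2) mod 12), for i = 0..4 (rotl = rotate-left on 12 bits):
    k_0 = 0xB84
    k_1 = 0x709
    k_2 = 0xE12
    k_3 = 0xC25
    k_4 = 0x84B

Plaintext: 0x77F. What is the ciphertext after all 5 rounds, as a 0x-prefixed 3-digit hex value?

0x819

s_0 = plaintext = 0x77F
s_1 = Round(s_0, k_0) = 0xBB4
s_2 = Round(s_1, k_1) = 0x6F2
s_3 = Round(s_2, k_2) = 0x435
s_4 = Round(s_3, k_3) = 0x78B
s_5 = Round(s_4, k_4) = 0x819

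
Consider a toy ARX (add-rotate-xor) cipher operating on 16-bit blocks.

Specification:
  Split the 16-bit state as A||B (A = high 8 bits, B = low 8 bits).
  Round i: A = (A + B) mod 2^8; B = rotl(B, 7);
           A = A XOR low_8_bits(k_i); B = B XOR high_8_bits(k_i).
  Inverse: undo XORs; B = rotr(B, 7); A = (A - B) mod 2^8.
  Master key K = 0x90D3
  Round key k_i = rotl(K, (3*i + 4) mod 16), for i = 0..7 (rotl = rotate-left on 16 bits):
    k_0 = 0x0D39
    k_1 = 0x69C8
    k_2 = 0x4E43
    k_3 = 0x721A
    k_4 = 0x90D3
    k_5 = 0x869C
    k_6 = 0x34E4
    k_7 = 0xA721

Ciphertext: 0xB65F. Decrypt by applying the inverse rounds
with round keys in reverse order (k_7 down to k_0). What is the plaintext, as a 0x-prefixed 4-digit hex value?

s_0 = ciphertext = 0xB65F
s_1 = InvRound(s_0, k_7) = 0xA6F1
s_2 = InvRound(s_1, k_6) = 0xB78B
s_3 = InvRound(s_2, k_5) = 0x111A
s_4 = InvRound(s_3, k_4) = 0xAD15
s_5 = InvRound(s_4, k_3) = 0xE9CE
s_6 = InvRound(s_5, k_2) = 0xA901
s_7 = InvRound(s_6, k_1) = 0x91D0
s_8 = InvRound(s_7, k_0) = 0xEDBB

0xEDBB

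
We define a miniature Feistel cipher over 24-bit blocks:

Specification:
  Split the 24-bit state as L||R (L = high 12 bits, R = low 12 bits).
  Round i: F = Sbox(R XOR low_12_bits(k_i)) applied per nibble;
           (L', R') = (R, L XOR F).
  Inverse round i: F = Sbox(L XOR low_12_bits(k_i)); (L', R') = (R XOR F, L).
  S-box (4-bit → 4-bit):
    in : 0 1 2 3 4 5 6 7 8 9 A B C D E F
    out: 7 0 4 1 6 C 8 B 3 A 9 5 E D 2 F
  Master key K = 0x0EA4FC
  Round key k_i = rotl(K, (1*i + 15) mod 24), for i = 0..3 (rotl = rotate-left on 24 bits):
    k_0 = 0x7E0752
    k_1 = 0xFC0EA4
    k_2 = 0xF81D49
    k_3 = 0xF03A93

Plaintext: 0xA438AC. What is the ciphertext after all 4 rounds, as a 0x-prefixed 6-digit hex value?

s_0 = plaintext = 0xA438AC
s_1 = Round(s_0, k_0) = 0x8AC5B1
s_2 = Round(s_1, k_1) = 0x5B1DA0
s_3 = Round(s_2, k_2) = 0xDA029B
s_4 = Round(s_3, k_3) = 0x29BED3

0x29BED3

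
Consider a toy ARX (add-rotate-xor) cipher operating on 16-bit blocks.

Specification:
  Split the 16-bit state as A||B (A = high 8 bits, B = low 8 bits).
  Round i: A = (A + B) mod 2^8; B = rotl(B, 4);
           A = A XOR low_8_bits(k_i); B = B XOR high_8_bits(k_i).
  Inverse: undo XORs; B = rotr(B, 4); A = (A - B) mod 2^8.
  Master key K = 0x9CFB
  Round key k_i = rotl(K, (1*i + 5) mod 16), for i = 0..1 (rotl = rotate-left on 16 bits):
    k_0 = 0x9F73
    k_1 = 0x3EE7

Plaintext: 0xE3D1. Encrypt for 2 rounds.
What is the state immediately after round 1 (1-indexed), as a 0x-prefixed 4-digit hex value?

0xC782

s_0 = plaintext = 0xE3D1
s_1 = Round(s_0, k_0) = 0xC782
s_2 = Round(s_1, k_1) = 0xAE16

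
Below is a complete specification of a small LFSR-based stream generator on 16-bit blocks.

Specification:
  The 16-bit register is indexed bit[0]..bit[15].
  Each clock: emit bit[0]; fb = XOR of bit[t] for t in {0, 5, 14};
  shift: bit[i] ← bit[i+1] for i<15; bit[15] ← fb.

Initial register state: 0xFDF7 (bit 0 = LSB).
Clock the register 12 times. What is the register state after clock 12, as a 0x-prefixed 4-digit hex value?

reg_0 = 0xFDF7
clock 1: out=1, reg = 0xFEFB
clock 2: out=1, reg = 0xFF7D
clock 3: out=1, reg = 0xFFBE
clock 4: out=0, reg = 0x7FDF
clock 5: out=1, reg = 0x3FEF
clock 6: out=1, reg = 0x1FF7
clock 7: out=1, reg = 0x0FFB
clock 8: out=1, reg = 0x07FD
clock 9: out=1, reg = 0x03FE
clock 10: out=0, reg = 0x81FF
clock 11: out=1, reg = 0x40FF
clock 12: out=1, reg = 0xA07F

0xA07F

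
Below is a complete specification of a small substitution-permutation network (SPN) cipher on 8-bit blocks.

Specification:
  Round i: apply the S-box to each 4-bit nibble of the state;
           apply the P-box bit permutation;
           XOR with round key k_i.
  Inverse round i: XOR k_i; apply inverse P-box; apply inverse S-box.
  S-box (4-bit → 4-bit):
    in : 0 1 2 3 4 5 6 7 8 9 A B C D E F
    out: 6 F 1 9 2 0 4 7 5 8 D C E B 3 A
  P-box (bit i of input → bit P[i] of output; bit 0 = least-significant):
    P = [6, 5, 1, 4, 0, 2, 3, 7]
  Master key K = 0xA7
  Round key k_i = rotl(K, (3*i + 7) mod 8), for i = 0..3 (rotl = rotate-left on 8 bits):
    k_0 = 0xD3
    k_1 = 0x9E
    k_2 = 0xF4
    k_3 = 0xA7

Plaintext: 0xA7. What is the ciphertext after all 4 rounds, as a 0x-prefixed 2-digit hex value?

0x8E

s_0 = plaintext = 0xA7
s_1 = Round(s_0, k_0) = 0x38
s_2 = Round(s_1, k_1) = 0x5D
s_3 = Round(s_2, k_2) = 0x84
s_4 = Round(s_3, k_3) = 0x8E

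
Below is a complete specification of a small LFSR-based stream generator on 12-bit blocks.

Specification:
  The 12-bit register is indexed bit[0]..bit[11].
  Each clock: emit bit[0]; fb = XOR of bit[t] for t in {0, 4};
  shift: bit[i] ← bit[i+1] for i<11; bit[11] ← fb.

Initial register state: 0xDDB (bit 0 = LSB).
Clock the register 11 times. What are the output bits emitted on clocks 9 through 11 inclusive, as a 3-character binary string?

reg_0 = 0xDDB
clock 1: out=1, reg = 0x6ED
clock 2: out=1, reg = 0xB76
clock 3: out=0, reg = 0xDBB
clock 4: out=1, reg = 0x6DD
clock 5: out=1, reg = 0x36E
clock 6: out=0, reg = 0x1B7
clock 7: out=1, reg = 0x0DB
clock 8: out=1, reg = 0x06D
clock 9: out=1, reg = 0x836
clock 10: out=0, reg = 0xC1B
clock 11: out=1, reg = 0x60D

101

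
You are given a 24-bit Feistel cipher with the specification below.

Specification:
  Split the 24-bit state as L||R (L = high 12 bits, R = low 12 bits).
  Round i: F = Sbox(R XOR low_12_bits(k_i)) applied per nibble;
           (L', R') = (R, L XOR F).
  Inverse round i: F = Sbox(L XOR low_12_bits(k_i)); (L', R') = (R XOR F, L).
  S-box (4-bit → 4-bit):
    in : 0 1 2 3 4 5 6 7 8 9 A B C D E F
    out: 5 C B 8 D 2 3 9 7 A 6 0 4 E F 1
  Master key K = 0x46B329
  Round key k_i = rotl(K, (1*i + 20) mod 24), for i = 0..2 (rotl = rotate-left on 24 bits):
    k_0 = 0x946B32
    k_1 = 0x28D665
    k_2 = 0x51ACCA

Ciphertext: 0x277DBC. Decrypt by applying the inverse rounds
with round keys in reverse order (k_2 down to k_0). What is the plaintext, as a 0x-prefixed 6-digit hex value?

s_0 = ciphertext = 0x277DBC
s_1 = InvRound(s_0, k_2) = 0x2B2277
s_2 = InvRound(s_1, k_1) = 0xF9E2B2
s_3 = InvRound(s_2, k_0) = 0xFD6F9E

0xFD6F9E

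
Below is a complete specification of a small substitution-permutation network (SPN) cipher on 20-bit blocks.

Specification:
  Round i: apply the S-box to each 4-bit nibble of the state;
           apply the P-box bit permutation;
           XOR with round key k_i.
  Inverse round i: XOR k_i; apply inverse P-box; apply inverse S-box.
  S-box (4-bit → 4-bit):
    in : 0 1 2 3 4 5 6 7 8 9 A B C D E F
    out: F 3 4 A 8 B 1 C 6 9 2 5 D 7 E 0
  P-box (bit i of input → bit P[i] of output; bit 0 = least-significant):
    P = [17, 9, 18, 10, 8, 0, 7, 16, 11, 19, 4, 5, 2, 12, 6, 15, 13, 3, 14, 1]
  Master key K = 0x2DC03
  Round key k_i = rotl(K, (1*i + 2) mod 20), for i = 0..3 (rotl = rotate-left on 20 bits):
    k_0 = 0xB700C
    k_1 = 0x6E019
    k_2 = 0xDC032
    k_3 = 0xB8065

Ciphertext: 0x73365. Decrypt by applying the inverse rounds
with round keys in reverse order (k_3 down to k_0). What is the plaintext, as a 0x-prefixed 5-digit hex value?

s_0 = ciphertext = 0x73365
s_1 = InvRound(s_0, k_3) = 0x63A68
s_2 = InvRound(s_1, k_2) = 0x0ED41
s_3 = InvRound(s_2, k_1) = 0xA2B6C
s_4 = InvRound(s_3, k_0) = 0x2899A

0x2899A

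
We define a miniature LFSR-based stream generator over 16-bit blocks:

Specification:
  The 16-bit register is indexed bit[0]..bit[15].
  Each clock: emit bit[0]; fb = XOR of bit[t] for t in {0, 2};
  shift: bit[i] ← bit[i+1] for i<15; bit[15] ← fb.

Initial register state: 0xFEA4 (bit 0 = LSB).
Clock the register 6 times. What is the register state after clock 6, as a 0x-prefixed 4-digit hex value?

reg_0 = 0xFEA4
clock 1: out=0, reg = 0xFF52
clock 2: out=0, reg = 0x7FA9
clock 3: out=1, reg = 0xBFD4
clock 4: out=0, reg = 0xDFEA
clock 5: out=0, reg = 0x6FF5
clock 6: out=1, reg = 0x37FA

0x37FA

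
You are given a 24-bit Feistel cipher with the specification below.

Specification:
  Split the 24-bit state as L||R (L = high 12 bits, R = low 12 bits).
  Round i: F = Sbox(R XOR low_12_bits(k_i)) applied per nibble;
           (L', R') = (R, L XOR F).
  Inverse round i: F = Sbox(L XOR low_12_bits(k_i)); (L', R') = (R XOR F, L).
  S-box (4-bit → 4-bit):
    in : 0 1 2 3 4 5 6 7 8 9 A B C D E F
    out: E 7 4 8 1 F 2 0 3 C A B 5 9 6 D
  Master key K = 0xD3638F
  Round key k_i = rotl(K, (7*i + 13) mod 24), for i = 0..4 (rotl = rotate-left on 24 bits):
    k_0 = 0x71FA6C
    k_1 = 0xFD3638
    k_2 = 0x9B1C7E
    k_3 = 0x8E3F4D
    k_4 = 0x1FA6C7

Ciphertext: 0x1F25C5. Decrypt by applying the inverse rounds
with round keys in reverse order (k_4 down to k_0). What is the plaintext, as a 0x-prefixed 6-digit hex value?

0x9593E2

s_0 = ciphertext = 0x1F25C5
s_1 = InvRound(s_0, k_4) = 0x54A1F2
s_2 = InvRound(s_1, k_3) = 0xB1254A
s_3 = InvRound(s_2, k_2) = 0x56FB12
s_4 = InvRound(s_3, k_1) = 0x3E256F
s_5 = InvRound(s_4, k_0) = 0x9593E2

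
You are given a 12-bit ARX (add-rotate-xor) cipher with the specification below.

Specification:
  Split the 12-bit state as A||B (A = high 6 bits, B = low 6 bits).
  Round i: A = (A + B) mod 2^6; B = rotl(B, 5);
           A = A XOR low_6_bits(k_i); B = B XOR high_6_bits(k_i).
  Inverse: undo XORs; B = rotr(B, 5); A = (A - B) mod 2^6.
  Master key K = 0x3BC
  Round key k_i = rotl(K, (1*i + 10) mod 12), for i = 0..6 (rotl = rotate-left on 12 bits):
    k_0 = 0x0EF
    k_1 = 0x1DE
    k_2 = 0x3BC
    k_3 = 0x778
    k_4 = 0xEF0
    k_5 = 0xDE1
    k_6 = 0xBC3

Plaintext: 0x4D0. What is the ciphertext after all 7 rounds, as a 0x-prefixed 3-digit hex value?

0x6BC

s_0 = plaintext = 0x4D0
s_1 = Round(s_0, k_0) = 0x30B
s_2 = Round(s_1, k_1) = 0x262
s_3 = Round(s_2, k_2) = 0x5DF
s_4 = Round(s_3, k_3) = 0x3B2
s_5 = Round(s_4, k_4) = 0xC22
s_6 = Round(s_5, k_5) = 0xCE6
s_7 = Round(s_6, k_6) = 0x6BC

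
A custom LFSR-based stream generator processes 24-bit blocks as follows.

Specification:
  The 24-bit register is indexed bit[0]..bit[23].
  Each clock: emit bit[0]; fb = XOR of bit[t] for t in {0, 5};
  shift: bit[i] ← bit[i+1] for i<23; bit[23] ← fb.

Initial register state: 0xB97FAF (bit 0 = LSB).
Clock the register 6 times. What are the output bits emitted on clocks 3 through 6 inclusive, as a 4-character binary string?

reg_0 = 0xB97FAF
clock 1: out=1, reg = 0x5CBFD7
clock 2: out=1, reg = 0xAE5FEB
clock 3: out=1, reg = 0x572FF5
clock 4: out=1, reg = 0x2B97FA
clock 5: out=0, reg = 0x95CBFD
clock 6: out=1, reg = 0x4AE5FE

1101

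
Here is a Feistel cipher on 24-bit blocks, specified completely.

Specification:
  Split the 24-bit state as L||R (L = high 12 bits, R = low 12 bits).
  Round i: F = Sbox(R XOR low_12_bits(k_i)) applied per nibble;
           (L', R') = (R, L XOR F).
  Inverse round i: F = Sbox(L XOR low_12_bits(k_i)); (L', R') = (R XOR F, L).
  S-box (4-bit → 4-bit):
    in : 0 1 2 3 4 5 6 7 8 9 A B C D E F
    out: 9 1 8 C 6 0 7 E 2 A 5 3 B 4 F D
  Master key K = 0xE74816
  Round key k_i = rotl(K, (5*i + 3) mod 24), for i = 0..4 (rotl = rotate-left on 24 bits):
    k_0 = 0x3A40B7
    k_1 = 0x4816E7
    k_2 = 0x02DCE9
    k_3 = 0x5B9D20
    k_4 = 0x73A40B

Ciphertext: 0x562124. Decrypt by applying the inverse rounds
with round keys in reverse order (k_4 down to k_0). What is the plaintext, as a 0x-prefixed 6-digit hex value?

0xE06930

s_0 = ciphertext = 0x562124
s_1 = InvRound(s_0, k_4) = 0x05E562
s_2 = InvRound(s_1, k_3) = 0x18D05E
s_3 = InvRound(s_2, k_2) = 0x42818D
s_4 = InvRound(s_3, k_1) = 0x930428
s_5 = InvRound(s_4, k_0) = 0xE06930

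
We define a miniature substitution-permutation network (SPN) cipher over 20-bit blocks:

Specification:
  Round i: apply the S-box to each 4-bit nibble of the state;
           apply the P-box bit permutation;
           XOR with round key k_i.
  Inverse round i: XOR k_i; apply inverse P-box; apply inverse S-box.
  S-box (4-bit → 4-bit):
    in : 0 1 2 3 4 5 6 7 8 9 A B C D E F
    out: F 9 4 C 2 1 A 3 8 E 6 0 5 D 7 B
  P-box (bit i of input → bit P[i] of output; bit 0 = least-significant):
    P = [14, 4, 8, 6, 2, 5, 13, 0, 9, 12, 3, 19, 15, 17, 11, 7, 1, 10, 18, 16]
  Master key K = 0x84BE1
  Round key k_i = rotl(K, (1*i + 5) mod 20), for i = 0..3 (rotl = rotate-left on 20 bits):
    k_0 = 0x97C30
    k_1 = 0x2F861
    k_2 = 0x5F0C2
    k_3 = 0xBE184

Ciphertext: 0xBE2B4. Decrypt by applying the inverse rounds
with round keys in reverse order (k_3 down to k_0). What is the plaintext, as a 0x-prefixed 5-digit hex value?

s_0 = ciphertext = 0xBE2B4
s_1 = InvRound(s_0, k_3) = 0xBB54A
s_2 = InvRound(s_1, k_2) = 0xA63BC
s_3 = InvRound(s_2, k_1) = 0xBD019
s_4 = InvRound(s_3, k_0) = 0x4E29B

0x4E29B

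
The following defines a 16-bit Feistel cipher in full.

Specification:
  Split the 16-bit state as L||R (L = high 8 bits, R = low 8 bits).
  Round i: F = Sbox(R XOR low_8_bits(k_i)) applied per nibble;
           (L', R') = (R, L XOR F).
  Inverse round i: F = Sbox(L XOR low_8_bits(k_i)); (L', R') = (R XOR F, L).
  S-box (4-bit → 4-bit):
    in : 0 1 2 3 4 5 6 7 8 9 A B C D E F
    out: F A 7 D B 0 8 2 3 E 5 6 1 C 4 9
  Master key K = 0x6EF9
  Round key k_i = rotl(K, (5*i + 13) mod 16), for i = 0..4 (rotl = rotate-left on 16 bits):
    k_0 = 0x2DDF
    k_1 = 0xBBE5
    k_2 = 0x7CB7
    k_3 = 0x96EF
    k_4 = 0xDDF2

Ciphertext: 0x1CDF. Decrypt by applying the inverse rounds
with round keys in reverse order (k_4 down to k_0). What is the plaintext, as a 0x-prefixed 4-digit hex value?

0xA38D

s_0 = ciphertext = 0x1CDF
s_1 = InvRound(s_0, k_4) = 0x9B1C
s_2 = InvRound(s_1, k_3) = 0x379B
s_3 = InvRound(s_2, k_2) = 0xA437
s_4 = InvRound(s_3, k_1) = 0x8DA4
s_5 = InvRound(s_4, k_0) = 0xA38D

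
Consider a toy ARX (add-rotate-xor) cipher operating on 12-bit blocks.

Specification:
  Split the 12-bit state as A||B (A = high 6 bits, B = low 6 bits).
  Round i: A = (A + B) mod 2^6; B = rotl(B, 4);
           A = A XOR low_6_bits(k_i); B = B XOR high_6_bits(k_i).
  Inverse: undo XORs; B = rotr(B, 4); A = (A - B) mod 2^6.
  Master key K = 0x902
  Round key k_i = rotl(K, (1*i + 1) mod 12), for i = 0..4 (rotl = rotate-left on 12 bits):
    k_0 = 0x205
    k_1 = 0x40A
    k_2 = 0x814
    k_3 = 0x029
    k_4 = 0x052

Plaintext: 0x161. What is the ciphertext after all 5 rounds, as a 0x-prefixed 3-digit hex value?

s_0 = plaintext = 0x161
s_1 = Round(s_0, k_0) = 0x8D0
s_2 = Round(s_1, k_1) = 0xE54
s_3 = Round(s_2, k_2) = 0x665
s_4 = Round(s_3, k_3) = 0x5D9
s_5 = Round(s_4, k_4) = 0x897

0x897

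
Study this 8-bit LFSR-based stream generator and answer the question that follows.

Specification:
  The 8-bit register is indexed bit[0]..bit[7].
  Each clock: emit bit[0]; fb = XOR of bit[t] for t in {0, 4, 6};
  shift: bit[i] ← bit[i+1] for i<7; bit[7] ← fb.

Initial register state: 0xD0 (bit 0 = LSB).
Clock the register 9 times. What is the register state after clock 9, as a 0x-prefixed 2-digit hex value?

0x13

reg_0 = 0xD0
clock 1: out=0, reg = 0x68
clock 2: out=0, reg = 0xB4
clock 3: out=0, reg = 0xDA
clock 4: out=0, reg = 0x6D
clock 5: out=1, reg = 0x36
clock 6: out=0, reg = 0x9B
clock 7: out=1, reg = 0x4D
clock 8: out=1, reg = 0x26
clock 9: out=0, reg = 0x13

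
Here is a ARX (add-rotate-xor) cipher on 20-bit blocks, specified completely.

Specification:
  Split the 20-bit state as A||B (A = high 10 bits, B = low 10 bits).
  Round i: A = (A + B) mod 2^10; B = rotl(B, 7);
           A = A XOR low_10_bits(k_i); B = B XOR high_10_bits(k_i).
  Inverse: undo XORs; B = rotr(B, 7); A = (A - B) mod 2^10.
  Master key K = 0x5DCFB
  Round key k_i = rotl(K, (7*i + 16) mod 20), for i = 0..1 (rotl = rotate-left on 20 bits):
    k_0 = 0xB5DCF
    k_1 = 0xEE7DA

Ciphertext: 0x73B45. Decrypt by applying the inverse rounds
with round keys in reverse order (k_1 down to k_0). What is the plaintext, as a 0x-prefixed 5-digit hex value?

0x929B2

s_0 = ciphertext = 0x73B45
s_1 = InvRound(s_0, k_1) = 0x8CFE1
s_2 = InvRound(s_1, k_0) = 0x929B2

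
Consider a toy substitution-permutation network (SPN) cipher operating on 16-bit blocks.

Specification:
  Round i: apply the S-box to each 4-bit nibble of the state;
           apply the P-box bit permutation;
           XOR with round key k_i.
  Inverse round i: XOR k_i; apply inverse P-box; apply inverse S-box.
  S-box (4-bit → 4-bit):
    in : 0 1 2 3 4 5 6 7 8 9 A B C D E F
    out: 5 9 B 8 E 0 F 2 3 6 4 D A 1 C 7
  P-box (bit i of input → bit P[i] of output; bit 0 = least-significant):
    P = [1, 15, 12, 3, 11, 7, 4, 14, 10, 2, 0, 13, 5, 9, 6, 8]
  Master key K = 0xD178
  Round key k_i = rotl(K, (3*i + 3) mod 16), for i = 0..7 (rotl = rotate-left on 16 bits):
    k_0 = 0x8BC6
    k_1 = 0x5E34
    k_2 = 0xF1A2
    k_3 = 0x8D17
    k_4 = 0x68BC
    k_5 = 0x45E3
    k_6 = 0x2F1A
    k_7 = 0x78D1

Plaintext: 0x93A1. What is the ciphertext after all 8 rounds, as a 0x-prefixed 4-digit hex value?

0xEBE0

s_0 = plaintext = 0x93A1
s_1 = Round(s_0, k_0) = 0xA99C
s_2 = Round(s_1, k_1) = 0xDEE9
s_3 = Round(s_2, k_2) = 0x0193
s_4 = Round(s_3, k_3) = 0xA9EF
s_5 = Round(s_4, k_4) = 0xB8EB
s_6 = Round(s_5, k_5) = 0x109D
s_7 = Round(s_6, k_6) = 0x2AA9
s_8 = Round(s_7, k_7) = 0xEBE0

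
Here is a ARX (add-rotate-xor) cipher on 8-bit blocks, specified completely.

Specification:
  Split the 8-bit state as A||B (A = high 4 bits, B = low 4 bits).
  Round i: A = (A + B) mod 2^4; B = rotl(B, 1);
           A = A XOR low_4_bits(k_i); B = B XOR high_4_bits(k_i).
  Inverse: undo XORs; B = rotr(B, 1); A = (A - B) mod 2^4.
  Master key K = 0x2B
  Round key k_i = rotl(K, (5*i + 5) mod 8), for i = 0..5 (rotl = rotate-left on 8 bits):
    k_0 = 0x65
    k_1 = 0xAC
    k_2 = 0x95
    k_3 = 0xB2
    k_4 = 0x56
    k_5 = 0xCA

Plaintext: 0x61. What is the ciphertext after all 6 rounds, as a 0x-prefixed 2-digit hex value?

0xD6

s_0 = plaintext = 0x61
s_1 = Round(s_0, k_0) = 0x24
s_2 = Round(s_1, k_1) = 0xA2
s_3 = Round(s_2, k_2) = 0x9D
s_4 = Round(s_3, k_3) = 0x40
s_5 = Round(s_4, k_4) = 0x25
s_6 = Round(s_5, k_5) = 0xD6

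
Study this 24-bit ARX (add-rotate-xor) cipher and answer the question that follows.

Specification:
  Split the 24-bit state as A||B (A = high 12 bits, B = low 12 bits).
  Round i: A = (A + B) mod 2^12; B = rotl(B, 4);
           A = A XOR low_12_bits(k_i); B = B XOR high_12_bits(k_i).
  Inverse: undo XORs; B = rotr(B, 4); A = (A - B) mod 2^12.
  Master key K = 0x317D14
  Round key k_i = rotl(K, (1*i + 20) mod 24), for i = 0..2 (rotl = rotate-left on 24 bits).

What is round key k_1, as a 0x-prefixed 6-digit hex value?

K = 0x317D14
k_0 = rotl(K, (1*0+20) mod 24) = rotl(K, 20) = 0x4317D1
k_1 = rotl(K, (1*1+20) mod 24) = rotl(K, 21) = 0x862FA2

0x862FA2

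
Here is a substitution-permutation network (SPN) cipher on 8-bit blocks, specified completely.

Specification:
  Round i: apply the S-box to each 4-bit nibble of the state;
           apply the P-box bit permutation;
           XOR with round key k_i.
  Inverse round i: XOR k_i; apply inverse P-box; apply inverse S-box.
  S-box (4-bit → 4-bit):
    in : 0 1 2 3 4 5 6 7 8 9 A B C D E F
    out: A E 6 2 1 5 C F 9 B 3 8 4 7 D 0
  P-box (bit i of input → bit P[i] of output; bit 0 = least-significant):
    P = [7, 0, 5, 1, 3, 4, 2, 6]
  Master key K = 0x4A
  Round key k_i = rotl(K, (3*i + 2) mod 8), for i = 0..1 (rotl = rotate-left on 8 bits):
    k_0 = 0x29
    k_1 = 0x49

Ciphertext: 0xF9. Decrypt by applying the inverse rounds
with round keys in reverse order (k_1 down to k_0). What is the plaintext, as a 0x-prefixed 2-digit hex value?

s_0 = ciphertext = 0xF9
s_1 = InvRound(s_0, k_1) = 0x35
s_2 = InvRound(s_1, k_0) = 0xDF

0xDF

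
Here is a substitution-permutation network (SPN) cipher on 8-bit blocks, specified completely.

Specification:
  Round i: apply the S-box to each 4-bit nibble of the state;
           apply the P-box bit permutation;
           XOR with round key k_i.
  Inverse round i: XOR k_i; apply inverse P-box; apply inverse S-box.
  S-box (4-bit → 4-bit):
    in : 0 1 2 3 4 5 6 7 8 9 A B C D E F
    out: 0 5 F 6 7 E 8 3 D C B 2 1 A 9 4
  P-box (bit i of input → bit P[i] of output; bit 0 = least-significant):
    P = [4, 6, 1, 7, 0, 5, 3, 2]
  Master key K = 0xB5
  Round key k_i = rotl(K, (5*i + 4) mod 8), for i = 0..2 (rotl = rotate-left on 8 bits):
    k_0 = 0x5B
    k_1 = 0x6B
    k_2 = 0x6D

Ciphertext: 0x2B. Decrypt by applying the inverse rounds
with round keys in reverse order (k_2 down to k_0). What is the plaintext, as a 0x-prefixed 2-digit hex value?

s_0 = ciphertext = 0x2B
s_1 = InvRound(s_0, k_2) = 0x63
s_2 = InvRound(s_1, k_1) = 0xF0
s_3 = InvRound(s_2, k_0) = 0x49

0x49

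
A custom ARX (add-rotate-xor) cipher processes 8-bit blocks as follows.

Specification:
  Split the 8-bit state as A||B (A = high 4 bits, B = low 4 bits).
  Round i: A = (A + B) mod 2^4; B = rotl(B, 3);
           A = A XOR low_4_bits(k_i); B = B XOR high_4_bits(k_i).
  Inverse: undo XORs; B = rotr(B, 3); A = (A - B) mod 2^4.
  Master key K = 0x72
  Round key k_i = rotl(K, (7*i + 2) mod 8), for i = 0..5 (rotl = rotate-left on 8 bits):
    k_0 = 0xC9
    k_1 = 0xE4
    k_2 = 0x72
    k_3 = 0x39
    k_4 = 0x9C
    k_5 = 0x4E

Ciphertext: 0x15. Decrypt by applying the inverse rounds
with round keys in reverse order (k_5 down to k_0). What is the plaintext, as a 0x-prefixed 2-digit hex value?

s_0 = ciphertext = 0x15
s_1 = InvRound(s_0, k_5) = 0xD2
s_2 = InvRound(s_1, k_4) = 0xA7
s_3 = InvRound(s_2, k_3) = 0xB8
s_4 = InvRound(s_3, k_2) = 0xAF
s_5 = InvRound(s_4, k_1) = 0xC2
s_6 = InvRound(s_5, k_0) = 0x8D

0x8D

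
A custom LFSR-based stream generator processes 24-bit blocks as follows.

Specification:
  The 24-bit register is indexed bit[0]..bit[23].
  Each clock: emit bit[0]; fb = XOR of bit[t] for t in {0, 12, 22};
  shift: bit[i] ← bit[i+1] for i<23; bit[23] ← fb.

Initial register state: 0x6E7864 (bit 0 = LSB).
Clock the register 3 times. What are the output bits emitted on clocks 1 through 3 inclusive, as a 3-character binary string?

001

reg_0 = 0x6E7864
clock 1: out=0, reg = 0x373C32
clock 2: out=0, reg = 0x9B9E19
clock 3: out=1, reg = 0x4DCF0C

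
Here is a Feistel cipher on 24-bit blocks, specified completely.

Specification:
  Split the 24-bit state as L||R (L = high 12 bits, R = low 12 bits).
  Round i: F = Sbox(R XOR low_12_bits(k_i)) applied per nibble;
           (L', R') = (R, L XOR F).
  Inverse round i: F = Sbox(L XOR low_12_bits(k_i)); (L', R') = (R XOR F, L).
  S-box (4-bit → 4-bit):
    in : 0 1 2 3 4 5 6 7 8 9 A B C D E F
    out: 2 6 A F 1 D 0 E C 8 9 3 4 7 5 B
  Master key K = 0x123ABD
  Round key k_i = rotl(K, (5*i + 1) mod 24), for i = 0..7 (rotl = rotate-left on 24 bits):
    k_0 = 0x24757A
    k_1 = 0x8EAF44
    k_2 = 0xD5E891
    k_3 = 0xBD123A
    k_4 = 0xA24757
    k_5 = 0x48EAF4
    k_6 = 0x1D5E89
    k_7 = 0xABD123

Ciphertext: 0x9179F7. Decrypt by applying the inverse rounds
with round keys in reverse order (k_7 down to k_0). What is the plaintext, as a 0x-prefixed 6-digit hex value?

s_0 = ciphertext = 0x9179F7
s_1 = InvRound(s_0, k_7) = 0x506917
s_2 = InvRound(s_1, k_6) = 0xADC506
s_3 = InvRound(s_2, k_5) = 0x7AAADC
s_4 = InvRound(s_3, k_4) = 0x86B7AA
s_5 = InvRound(s_4, k_3) = 0xE7C86B
s_6 = InvRound(s_5, k_2) = 0x83CE7C
s_7 = InvRound(s_6, k_1) = 0x09083C
s_8 = InvRound(s_7, k_0) = 0x565090

0x565090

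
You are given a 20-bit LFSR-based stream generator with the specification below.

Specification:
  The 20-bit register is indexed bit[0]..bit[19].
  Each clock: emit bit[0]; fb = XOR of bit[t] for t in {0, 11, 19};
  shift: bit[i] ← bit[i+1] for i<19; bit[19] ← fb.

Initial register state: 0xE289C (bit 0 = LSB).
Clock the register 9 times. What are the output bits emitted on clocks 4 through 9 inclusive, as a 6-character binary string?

reg_0 = 0xE289C
clock 1: out=0, reg = 0x7144E
clock 2: out=0, reg = 0x38A27
clock 3: out=1, reg = 0x1C513
clock 4: out=1, reg = 0x8E289
clock 5: out=1, reg = 0x47144
clock 6: out=0, reg = 0x238A2
clock 7: out=0, reg = 0x91C51
clock 8: out=1, reg = 0xC8E28
clock 9: out=0, reg = 0x64714

110010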